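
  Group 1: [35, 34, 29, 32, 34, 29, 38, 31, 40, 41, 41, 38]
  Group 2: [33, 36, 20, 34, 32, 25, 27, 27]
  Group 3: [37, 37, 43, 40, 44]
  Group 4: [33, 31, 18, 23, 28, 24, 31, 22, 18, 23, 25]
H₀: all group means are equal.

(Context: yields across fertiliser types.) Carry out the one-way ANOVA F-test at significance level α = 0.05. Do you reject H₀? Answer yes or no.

reject H₀: yes

Group means [35.17, 29.25, 40.20, 25.09], grand mean 31.472
SSB = Σnᵢ(x̄ᵢ−x̄)² = 1032.096; SSW = ΣΣ(x−x̄ᵢ)² = 720.876
MSB = 1032.096/3 = 344.0322; MSW = 720.876/32 = 22.5274
F = MSB/MSW = 15.2717
df = (3, 32)
p-value (upper-tail) = 0.00000
At α=0.05: p < α → reject H₀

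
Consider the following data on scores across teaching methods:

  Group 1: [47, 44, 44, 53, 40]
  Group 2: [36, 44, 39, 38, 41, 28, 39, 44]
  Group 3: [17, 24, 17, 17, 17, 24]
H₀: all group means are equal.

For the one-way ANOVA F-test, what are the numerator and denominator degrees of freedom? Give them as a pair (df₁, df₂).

k = 3 groups, N = 19 total
df = (k−1, N−k) = (3−1, 19−3) = (2, 16)

degrees of freedom = [2, 16]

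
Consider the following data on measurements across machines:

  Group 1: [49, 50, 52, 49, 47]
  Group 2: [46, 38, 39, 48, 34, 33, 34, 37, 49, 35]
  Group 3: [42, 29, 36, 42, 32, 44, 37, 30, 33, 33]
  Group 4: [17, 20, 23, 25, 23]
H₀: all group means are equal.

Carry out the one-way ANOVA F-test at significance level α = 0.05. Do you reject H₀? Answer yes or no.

reject H₀: yes

Group means [49.40, 39.30, 35.80, 21.60], grand mean 36.867
SSB = Σnᵢ(x̄ᵢ−x̄)² = 2021.367; SSW = ΣΣ(x−x̄ᵢ)² = 644.100
MSB = 2021.367/3 = 673.7889; MSW = 644.100/26 = 24.7731
F = MSB/MSW = 27.1984
df = (3, 26)
p-value (upper-tail) = 0.00000
At α=0.05: p < α → reject H₀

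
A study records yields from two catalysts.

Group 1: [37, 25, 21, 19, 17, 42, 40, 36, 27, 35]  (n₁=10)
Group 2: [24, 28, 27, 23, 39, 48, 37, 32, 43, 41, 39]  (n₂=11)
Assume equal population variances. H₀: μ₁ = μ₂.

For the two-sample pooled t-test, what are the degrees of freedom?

df = n₁ + n₂ − 2 = 10 + 11 − 2 = 19

degrees of freedom = 19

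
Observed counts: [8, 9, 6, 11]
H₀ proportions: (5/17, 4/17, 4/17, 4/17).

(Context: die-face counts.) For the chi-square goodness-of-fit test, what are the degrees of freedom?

df = k − 1 = 4 − 1 = 3

degrees of freedom = 3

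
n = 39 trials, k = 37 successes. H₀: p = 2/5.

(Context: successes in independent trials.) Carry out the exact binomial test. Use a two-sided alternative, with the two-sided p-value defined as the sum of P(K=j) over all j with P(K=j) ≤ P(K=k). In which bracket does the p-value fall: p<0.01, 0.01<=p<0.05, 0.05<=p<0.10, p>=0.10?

p-value bracket: p<0.01

Exact binomial: n=39, k=37, p₀=2/5=0.4000
P(X=j) = C(n,j)·p₀^j·(1−p₀)^(n−j); p = Σ P(X=j) over j with P(X=j) ≤ P(X=37)
p-value (two-sided) = 0.00000
→ bracket: p<0.01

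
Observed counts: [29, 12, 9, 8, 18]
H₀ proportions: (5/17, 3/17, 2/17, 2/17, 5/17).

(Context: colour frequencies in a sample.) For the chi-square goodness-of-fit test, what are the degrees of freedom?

degrees of freedom = 4

df = k − 1 = 5 − 1 = 4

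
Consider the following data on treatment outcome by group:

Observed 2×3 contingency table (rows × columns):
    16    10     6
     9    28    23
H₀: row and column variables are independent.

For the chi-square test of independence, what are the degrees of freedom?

degrees of freedom = 2

df = (r−1)(c−1) = (2−1)·(3−1) = 2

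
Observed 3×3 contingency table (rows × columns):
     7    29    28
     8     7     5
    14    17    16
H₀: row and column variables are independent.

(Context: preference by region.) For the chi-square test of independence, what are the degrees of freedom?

df = (r−1)(c−1) = (3−1)·(3−1) = 4

degrees of freedom = 4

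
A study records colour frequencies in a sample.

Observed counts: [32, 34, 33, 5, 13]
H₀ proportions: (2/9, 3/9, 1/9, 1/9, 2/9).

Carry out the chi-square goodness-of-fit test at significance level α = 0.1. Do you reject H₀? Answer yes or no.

reject H₀: yes

n = 117; E_i = n·p_i = [26.00, 39.00, 13.00, 13.00, 26.00]
χ² = (32−26.00)²/26.00 + (34−39.00)²/39.00 + (33−13.00)²/13.00 + (5−13.00)²/13.00 + (13−26.00)²/26.00 = 44.2179
df = 4
p-value (upper-tail) = 0.00000
At α=0.1: p < α → reject H₀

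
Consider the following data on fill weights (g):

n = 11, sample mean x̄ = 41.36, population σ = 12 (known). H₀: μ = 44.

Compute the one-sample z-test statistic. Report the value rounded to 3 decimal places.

test statistic = -0.730

SE = σ/√n = 12/√11 = 3.6181
z = (x̄−μ₀)/SE = (41.36−44)/3.6181 = -0.7297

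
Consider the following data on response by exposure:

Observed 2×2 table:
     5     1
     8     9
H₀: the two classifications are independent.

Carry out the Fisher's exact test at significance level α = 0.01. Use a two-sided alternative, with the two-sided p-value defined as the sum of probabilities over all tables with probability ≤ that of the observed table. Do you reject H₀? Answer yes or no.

reject H₀: no

Margins: r₁=6, r₂=17, c₁=13, c₂=10, n=23
p_obs = C(6,5)·C(17,8)/C(23,13); sum pmf over tables with pmf ≤ p_obs
p-value (two-sided) = 0.17902
At α=0.01: p ≥ α → fail to reject H₀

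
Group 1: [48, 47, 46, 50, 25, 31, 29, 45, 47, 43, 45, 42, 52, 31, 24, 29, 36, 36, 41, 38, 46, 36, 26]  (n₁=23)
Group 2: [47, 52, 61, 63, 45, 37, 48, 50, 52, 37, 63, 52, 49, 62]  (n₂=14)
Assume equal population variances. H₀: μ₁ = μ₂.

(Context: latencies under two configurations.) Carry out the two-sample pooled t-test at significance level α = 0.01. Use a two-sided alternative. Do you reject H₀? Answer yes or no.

reject H₀: yes

x̄₁=38.826, s₁=8.643, n₁=23
x̄₂=51.286, s₂=8.633, n₂=14
s_p² = [22·8.643² + 13·8.633²]/35 = 74.6332
SE = √(s_p²·(1/23+1/14)) = 2.9285
t = (38.826−51.286)/2.9285 = -4.2547
df = 35
p-value (two-sided) = 0.00015
At α=0.01: p < α → reject H₀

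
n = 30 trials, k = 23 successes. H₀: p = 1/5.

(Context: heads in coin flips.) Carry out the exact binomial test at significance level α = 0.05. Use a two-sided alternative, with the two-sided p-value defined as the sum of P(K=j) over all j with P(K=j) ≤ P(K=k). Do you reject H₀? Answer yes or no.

reject H₀: yes

Exact binomial: n=30, k=23, p₀=1/5=0.2000
P(X=j) = C(n,j)·p₀^j·(1−p₀)^(n−j); p = Σ P(X=j) over j with P(X=j) ≤ P(X=23)
p-value (two-sided) = 0.00000
At α=0.05: p < α → reject H₀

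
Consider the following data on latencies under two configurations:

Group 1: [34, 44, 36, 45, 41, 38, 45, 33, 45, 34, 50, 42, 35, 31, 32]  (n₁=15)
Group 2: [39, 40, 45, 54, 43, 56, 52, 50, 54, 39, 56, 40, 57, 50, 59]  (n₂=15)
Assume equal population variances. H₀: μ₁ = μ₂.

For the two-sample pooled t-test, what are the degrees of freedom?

df = n₁ + n₂ − 2 = 15 + 15 − 2 = 28

degrees of freedom = 28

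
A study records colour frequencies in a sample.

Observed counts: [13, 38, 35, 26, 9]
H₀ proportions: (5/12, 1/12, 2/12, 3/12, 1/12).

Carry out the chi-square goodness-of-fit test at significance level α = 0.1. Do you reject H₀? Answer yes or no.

reject H₀: yes

n = 121; E_i = n·p_i = [50.42, 10.08, 20.17, 30.25, 10.08]
χ² = (13−50.42)²/50.42 + (38−10.08)²/10.08 + (35−20.17)²/20.17 + (26−30.25)²/30.25 + (9−10.08)²/10.08 = 116.6826
df = 4
p-value (upper-tail) = 0.00000
At α=0.1: p < α → reject H₀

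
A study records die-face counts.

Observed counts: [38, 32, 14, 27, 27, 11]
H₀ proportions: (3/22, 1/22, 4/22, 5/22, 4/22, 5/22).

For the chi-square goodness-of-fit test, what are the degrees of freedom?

degrees of freedom = 5

df = k − 1 = 6 − 1 = 5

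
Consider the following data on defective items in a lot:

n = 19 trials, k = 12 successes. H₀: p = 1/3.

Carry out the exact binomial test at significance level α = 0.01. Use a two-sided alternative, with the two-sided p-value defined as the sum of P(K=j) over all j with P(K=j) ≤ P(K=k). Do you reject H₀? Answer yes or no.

reject H₀: no

Exact binomial: n=19, k=12, p₀=1/3=0.3333
P(X=j) = C(n,j)·p₀^j·(1−p₀)^(n−j); p = Σ P(X=j) over j with P(X=j) ≤ P(X=12)
p-value (two-sided) = 0.01216
At α=0.01: p ≥ α → fail to reject H₀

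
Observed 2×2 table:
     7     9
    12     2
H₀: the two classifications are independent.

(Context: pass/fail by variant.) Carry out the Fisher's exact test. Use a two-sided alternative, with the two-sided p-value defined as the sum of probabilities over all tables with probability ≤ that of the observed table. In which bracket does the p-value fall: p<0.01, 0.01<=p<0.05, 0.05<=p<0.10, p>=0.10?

p-value bracket: 0.01<=p<0.05

Margins: r₁=16, r₂=14, c₁=19, c₂=11, n=30
p_obs = C(16,7)·C(14,12)/C(30,19); sum pmf over tables with pmf ≤ p_obs
p-value (two-sided) = 0.02589
→ bracket: 0.01<=p<0.05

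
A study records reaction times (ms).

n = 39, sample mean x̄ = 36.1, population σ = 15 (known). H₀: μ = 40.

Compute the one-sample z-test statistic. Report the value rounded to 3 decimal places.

test statistic = -1.624

SE = σ/√n = 15/√39 = 2.4019
z = (x̄−μ₀)/SE = (36.1−40)/2.4019 = -1.6237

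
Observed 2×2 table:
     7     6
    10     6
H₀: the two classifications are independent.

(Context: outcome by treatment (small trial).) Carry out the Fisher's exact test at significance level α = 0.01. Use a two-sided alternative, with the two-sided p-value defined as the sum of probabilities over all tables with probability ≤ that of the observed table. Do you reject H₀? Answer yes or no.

reject H₀: no

Margins: r₁=13, r₂=16, c₁=17, c₂=12, n=29
p_obs = C(13,7)·C(16,10)/C(29,17); sum pmf over tables with pmf ≤ p_obs
p-value (two-sided) = 0.71629
At α=0.01: p ≥ α → fail to reject H₀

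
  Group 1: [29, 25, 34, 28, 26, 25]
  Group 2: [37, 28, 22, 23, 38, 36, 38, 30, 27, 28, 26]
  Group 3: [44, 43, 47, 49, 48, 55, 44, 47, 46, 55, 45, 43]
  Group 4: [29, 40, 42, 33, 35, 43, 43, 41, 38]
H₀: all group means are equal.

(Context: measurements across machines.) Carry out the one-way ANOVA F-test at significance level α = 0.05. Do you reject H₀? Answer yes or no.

reject H₀: yes

Group means [27.83, 30.27, 47.17, 38.22], grand mean 37.105
SSB = Σnᵢ(x̄ᵢ−x̄)² = 2255.342; SSW = ΣΣ(x−x̄ᵢ)² = 798.237
MSB = 2255.342/3 = 751.7805; MSW = 798.237/34 = 23.4776
F = MSB/MSW = 32.0212
df = (3, 34)
p-value (upper-tail) = 0.00000
At α=0.05: p < α → reject H₀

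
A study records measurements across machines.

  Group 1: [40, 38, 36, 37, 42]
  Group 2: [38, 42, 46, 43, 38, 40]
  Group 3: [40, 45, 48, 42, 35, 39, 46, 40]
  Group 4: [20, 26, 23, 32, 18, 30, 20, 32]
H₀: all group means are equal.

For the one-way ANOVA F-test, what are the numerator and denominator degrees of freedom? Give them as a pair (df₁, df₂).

k = 4 groups, N = 27 total
df = (k−1, N−k) = (4−1, 27−4) = (3, 23)

degrees of freedom = [3, 23]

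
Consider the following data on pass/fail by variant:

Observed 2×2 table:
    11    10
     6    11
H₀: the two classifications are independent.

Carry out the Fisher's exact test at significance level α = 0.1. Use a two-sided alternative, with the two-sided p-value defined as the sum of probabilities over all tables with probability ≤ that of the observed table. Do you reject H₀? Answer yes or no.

reject H₀: no

Margins: r₁=21, r₂=17, c₁=17, c₂=21, n=38
p_obs = C(21,11)·C(17,6)/C(38,17); sum pmf over tables with pmf ≤ p_obs
p-value (two-sided) = 0.34152
At α=0.1: p ≥ α → fail to reject H₀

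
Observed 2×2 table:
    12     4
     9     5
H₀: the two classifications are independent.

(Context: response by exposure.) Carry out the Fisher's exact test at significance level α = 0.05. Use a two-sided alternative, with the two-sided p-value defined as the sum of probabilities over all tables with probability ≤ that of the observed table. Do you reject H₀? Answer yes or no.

reject H₀: no

Margins: r₁=16, r₂=14, c₁=21, c₂=9, n=30
p_obs = C(16,12)·C(14,9)/C(30,21); sum pmf over tables with pmf ≤ p_obs
p-value (two-sided) = 0.69439
At α=0.05: p ≥ α → fail to reject H₀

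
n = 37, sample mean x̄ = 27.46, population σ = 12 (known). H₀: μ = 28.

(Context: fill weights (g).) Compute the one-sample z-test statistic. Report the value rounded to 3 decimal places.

SE = σ/√n = 12/√37 = 1.9728
z = (x̄−μ₀)/SE = (27.46−28)/1.9728 = -0.2737

test statistic = -0.274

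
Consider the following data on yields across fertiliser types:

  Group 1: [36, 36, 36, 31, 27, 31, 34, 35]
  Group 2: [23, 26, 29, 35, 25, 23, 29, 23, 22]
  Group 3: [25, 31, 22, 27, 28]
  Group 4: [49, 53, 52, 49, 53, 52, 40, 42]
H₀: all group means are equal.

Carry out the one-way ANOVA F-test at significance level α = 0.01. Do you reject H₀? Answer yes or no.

Group means [33.25, 26.11, 26.60, 48.75], grand mean 34.133
SSB = Σnᵢ(x̄ᵢ−x̄)² = 2578.378; SSW = ΣΣ(x−x̄ᵢ)² = 443.089
MSB = 2578.378/3 = 859.4593; MSW = 443.089/26 = 17.0419
F = MSB/MSW = 50.4322
df = (3, 26)
p-value (upper-tail) = 0.00000
At α=0.01: p < α → reject H₀

reject H₀: yes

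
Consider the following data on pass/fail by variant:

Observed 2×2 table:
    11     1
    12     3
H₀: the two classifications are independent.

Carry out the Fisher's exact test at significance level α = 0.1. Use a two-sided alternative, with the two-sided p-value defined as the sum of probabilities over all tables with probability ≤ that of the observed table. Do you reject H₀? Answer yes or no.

Margins: r₁=12, r₂=15, c₁=23, c₂=4, n=27
p_obs = C(12,11)·C(15,12)/C(27,23); sum pmf over tables with pmf ≤ p_obs
p-value (two-sided) = 0.60513
At α=0.1: p ≥ α → fail to reject H₀

reject H₀: no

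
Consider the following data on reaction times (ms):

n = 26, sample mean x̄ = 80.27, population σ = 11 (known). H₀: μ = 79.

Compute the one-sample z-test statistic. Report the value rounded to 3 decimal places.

test statistic = 0.589

SE = σ/√n = 11/√26 = 2.1573
z = (x̄−μ₀)/SE = (80.27−79)/2.1573 = 0.5887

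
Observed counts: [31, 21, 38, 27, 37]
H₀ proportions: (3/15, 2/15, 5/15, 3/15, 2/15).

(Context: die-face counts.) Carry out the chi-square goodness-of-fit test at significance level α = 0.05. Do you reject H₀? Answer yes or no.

reject H₀: yes

n = 154; E_i = n·p_i = [30.80, 20.53, 51.33, 30.80, 20.53]
χ² = (31−30.80)²/30.80 + (21−20.53)²/20.53 + (38−51.33)²/51.33 + (27−30.80)²/30.80 + (37−20.53)²/20.53 = 17.1494
df = 4
p-value (upper-tail) = 0.00181
At α=0.05: p < α → reject H₀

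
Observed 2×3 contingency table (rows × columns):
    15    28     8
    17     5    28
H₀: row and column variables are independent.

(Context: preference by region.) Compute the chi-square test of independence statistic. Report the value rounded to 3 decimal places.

Row totals [51, 50], col totals [32, 33, 36], n=101
χ² = (15−16.16)²/16.16 + (28−16.66)²/16.66 + (8−18.18)²/18.18 + (17−15.84)²/15.84 + (5−16.34)²/16.34 + (28−17.82)²/17.82 = 27.2592
df = 2

test statistic = 27.259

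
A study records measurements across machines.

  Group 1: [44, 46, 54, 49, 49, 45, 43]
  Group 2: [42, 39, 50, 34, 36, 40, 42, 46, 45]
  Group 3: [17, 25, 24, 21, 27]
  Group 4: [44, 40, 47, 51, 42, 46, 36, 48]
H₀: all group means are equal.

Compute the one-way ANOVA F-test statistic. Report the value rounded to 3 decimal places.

test statistic = 32.681

Group means [47.14, 41.56, 22.80, 44.25], grand mean 40.414
SSB = Σnᵢ(x̄ᵢ−x̄)² = 1997.655; SSW = ΣΣ(x−x̄ᵢ)² = 509.379
MSB = 1997.655/3 = 665.8850; MSW = 509.379/25 = 20.3752
F = MSB/MSW = 32.6812
df = (3, 25)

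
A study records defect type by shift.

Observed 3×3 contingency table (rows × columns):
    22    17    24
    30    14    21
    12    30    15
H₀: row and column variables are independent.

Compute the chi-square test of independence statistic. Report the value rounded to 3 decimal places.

test statistic = 16.758

Row totals [63, 65, 57], col totals [64, 61, 60], n=185
χ² = (22−21.79)²/21.79 + (17−20.77)²/20.77 + (24−20.43)²/20.43 + (30−22.49)²/22.49 + (14−21.43)²/21.43 + (21−21.08)²/21.08 + (12−19.72)²/19.72 + (30−18.79)²/18.79 + (15−18.49)²/18.49 = 16.7582
df = 4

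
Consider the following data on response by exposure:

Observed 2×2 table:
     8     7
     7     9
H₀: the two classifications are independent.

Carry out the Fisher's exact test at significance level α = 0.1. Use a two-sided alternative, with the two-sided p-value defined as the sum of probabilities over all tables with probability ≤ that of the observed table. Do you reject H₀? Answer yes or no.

reject H₀: no

Margins: r₁=15, r₂=16, c₁=15, c₂=16, n=31
p_obs = C(15,8)·C(16,7)/C(31,15); sum pmf over tables with pmf ≤ p_obs
p-value (two-sided) = 0.72443
At α=0.1: p ≥ α → fail to reject H₀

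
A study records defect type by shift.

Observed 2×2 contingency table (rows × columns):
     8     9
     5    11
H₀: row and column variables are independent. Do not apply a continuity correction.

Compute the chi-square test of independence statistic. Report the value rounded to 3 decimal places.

Row totals [17, 16], col totals [13, 20], n=33
χ² = (8−6.70)²/6.70 + (9−10.30)²/10.30 + (5−6.30)²/6.30 + (11−9.70)²/9.70 = 0.8628
df = 1

test statistic = 0.863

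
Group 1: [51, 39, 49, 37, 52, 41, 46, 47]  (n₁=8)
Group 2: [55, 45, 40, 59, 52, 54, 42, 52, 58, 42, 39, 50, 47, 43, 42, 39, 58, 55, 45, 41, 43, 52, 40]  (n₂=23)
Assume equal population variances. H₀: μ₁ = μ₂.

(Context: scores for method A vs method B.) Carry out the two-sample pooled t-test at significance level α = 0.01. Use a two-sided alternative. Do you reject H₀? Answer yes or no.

x̄₁=45.250, s₁=5.625, n₁=8
x̄₂=47.522, s₂=6.802, n₂=23
s_p² = [7·5.625² + 22·6.802²]/29 = 42.7324
SE = √(s_p²·(1/8+1/23)) = 2.6832
t = (45.250−47.522)/2.6832 = -0.8467
df = 29
p-value (two-sided) = 0.40412
At α=0.01: p ≥ α → fail to reject H₀

reject H₀: no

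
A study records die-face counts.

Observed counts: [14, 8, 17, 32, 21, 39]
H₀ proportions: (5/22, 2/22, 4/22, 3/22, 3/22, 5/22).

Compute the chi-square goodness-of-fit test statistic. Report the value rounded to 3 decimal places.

n = 131; E_i = n·p_i = [29.77, 11.91, 23.82, 17.86, 17.86, 29.77]
χ² = (14−29.77)²/29.77 + (8−11.91)²/11.91 + (17−23.82)²/23.82 + (32−17.86)²/17.86 + (21−17.86)²/17.86 + (39−29.77)²/29.77 = 26.1880
df = 5

test statistic = 26.188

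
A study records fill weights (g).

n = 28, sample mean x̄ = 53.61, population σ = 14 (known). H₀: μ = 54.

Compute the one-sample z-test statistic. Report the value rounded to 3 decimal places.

SE = σ/√n = 14/√28 = 2.6458
z = (x̄−μ₀)/SE = (53.61−54)/2.6458 = -0.1474

test statistic = -0.147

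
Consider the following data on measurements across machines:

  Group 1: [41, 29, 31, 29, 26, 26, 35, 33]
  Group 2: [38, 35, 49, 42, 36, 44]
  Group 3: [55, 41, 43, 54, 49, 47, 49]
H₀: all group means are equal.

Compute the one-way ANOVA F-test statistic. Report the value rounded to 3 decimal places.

test statistic = 20.392

Group means [31.25, 40.67, 48.29], grand mean 39.619
SSB = Σnᵢ(x̄ᵢ−x̄)² = 1092.690; SSW = ΣΣ(x−x̄ᵢ)² = 482.262
MSB = 1092.690/2 = 546.3452; MSW = 482.262/18 = 26.7923
F = MSB/MSW = 20.3919
df = (2, 18)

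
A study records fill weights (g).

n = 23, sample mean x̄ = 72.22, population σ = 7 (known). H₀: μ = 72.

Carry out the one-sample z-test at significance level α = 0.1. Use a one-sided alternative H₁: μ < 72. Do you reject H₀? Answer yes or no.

SE = σ/√n = 7/√23 = 1.4596
z = (x̄−μ₀)/SE = (72.22−72)/1.4596 = 0.1507
p-value (one-sided, H₁ less) = 0.55990
At α=0.1: p ≥ α → fail to reject H₀

reject H₀: no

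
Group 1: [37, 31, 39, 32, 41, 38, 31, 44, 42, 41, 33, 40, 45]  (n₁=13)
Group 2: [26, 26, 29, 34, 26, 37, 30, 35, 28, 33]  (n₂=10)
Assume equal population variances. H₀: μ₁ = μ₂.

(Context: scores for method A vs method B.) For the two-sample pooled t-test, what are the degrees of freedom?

degrees of freedom = 21

df = n₁ + n₂ − 2 = 13 + 10 − 2 = 21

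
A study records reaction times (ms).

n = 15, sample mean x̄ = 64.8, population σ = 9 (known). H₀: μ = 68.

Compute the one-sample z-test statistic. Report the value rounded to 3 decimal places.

test statistic = -1.377

SE = σ/√n = 9/√15 = 2.3238
z = (x̄−μ₀)/SE = (64.8−68)/2.3238 = -1.3771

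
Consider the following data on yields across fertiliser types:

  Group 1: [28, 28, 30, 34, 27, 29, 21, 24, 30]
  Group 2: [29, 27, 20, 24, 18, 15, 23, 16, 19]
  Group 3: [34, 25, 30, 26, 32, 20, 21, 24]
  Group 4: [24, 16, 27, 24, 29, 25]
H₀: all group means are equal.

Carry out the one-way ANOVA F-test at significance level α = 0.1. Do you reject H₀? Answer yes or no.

reject H₀: yes

Group means [27.89, 21.22, 26.50, 24.17], grand mean 24.969
SSB = Σnᵢ(x̄ᵢ−x̄)² = 225.691; SSW = ΣΣ(x−x̄ᵢ)² = 577.278
MSB = 225.691/3 = 75.2303; MSW = 577.278/28 = 20.6171
F = MSB/MSW = 3.6489
df = (3, 28)
p-value (upper-tail) = 0.02444
At α=0.1: p < α → reject H₀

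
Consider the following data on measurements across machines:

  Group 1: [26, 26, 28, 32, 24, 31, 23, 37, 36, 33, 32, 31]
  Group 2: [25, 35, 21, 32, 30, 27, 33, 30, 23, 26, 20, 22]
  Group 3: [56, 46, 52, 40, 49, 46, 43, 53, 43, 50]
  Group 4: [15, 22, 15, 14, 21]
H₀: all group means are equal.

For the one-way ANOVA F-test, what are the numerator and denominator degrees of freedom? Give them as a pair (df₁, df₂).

degrees of freedom = [3, 35]

k = 4 groups, N = 39 total
df = (k−1, N−k) = (4−1, 39−4) = (3, 35)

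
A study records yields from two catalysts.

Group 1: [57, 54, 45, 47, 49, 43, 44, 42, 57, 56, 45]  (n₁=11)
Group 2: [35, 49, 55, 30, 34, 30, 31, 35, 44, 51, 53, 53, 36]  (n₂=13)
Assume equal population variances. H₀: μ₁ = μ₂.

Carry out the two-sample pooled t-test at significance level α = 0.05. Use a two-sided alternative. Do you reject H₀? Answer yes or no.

reject H₀: yes

x̄₁=49.000, s₁=5.899, n₁=11
x̄₂=41.231, s₂=9.765, n₂=13
s_p² = [10·5.899² + 12·9.765²]/22 = 67.8322
SE = √(s_p²·(1/11+1/13)) = 3.3741
t = (49.000−41.231)/3.3741 = 2.3026
df = 22
p-value (two-sided) = 0.03114
At α=0.05: p < α → reject H₀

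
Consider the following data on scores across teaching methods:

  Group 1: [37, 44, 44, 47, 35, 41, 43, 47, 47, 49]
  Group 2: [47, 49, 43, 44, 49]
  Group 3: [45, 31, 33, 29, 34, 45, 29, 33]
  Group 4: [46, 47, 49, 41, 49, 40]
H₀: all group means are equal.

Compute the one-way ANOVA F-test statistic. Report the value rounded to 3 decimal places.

Group means [43.40, 46.40, 34.88, 45.33], grand mean 41.966
SSB = Σnᵢ(x̄ᵢ−x̄)² = 589.157; SSW = ΣΣ(x−x̄ᵢ)² = 593.808
MSB = 589.157/3 = 196.3857; MSW = 593.808/25 = 23.7523
F = MSB/MSW = 8.2681
df = (3, 25)

test statistic = 8.268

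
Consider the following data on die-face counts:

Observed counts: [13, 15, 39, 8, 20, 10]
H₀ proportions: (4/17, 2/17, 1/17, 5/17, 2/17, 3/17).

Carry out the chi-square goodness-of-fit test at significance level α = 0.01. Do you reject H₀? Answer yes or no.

reject H₀: yes

n = 105; E_i = n·p_i = [24.71, 12.35, 6.18, 30.88, 12.35, 18.53]
χ² = (13−24.71)²/24.71 + (15−12.35)²/12.35 + (39−6.18)²/6.18 + (8−30.88)²/30.88 + (20−12.35)²/12.35 + (10−18.53)²/18.53 = 206.1621
df = 5
p-value (upper-tail) = 0.00000
At α=0.01: p < α → reject H₀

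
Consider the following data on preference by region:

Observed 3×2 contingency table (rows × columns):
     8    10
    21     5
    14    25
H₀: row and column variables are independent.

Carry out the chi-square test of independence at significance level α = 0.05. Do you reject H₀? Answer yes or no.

Row totals [18, 26, 39], col totals [43, 40], n=83
χ² = (8−9.33)²/9.33 + (10−8.67)²/8.67 + (21−13.47)²/13.47 + (5−12.53)²/12.53 + (14−20.20)²/20.20 + (25−18.80)²/18.80 = 13.0796
df = 2
p-value (upper-tail) = 0.00144
At α=0.05: p < α → reject H₀

reject H₀: yes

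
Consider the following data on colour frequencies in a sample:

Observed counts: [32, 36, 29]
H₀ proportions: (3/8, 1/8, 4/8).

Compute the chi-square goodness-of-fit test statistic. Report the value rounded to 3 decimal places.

test statistic = 55.378

n = 97; E_i = n·p_i = [36.38, 12.12, 48.50]
χ² = (32−36.38)²/36.38 + (36−12.12)²/12.12 + (29−48.50)²/48.50 = 55.3780
df = 2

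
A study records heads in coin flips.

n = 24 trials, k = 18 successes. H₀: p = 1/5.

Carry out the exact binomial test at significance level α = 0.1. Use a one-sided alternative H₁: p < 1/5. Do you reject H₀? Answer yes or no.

Exact binomial: n=24, k=18, p₀=1/5=0.2000
P(X≤18) from Σ C(n,i)·p₀^i·(1−p₀)^(n−i)
p-value (one-sided, H₁ less) = 1.00000
At α=0.1: p ≥ α → fail to reject H₀

reject H₀: no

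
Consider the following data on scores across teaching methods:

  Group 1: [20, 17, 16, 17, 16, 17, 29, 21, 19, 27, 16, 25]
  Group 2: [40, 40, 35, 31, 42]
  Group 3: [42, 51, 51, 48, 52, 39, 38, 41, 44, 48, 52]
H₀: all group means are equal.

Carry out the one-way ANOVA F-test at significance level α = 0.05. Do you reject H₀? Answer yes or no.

reject H₀: yes

Group means [20.00, 37.60, 46.00], grand mean 33.357
SSB = Σnᵢ(x̄ᵢ−x̄)² = 3989.229; SSW = ΣΣ(x−x̄ᵢ)² = 601.200
MSB = 3989.229/2 = 1994.6143; MSW = 601.200/25 = 24.0480
F = MSB/MSW = 82.9430
df = (2, 25)
p-value (upper-tail) = 0.00000
At α=0.05: p < α → reject H₀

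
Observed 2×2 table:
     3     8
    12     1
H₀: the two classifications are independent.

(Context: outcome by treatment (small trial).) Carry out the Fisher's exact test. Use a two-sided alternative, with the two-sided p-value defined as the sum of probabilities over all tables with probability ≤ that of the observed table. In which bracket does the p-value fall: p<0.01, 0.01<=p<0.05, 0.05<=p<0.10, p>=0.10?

p-value bracket: p<0.01

Margins: r₁=11, r₂=13, c₁=15, c₂=9, n=24
p_obs = C(11,3)·C(13,12)/C(24,15); sum pmf over tables with pmf ≤ p_obs
p-value (two-sided) = 0.00223
→ bracket: p<0.01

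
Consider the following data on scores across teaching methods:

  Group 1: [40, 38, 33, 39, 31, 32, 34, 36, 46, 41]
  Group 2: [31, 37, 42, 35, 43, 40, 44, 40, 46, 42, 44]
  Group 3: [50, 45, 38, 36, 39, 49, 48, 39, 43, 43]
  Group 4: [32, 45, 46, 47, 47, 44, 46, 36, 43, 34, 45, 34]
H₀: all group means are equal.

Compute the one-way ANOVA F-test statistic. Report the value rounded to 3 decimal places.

Group means [37.00, 40.36, 43.00, 41.58], grand mean 40.535
SSB = Σnᵢ(x̄ᵢ−x̄)² = 199.236; SSW = ΣΣ(x−x̄ᵢ)² = 983.462
MSB = 199.236/3 = 66.4119; MSW = 983.462/39 = 25.2170
F = MSB/MSW = 2.6336
df = (3, 39)

test statistic = 2.634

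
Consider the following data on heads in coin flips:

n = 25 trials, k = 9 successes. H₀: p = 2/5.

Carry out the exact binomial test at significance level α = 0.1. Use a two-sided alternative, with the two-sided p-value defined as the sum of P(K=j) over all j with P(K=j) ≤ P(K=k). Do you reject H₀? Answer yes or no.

reject H₀: no

Exact binomial: n=25, k=9, p₀=2/5=0.4000
P(X=j) = C(n,j)·p₀^j·(1−p₀)^(n−j); p = Σ P(X=j) over j with P(X=j) ≤ P(X=9)
p-value (two-sided) = 0.83884
At α=0.1: p ≥ α → fail to reject H₀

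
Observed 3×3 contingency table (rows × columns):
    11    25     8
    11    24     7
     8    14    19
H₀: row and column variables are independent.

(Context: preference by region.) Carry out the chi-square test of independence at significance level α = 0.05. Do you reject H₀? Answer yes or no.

reject H₀: yes

Row totals [44, 42, 41], col totals [30, 63, 34], n=127
χ² = (11−10.39)²/10.39 + (25−21.83)²/21.83 + (8−11.78)²/11.78 + (11−9.92)²/9.92 + (24−20.83)²/20.83 + (7−11.24)²/11.24 + (8−9.69)²/9.69 + (14−20.34)²/20.34 + (19−10.98)²/10.98 = 12.0433
df = 4
p-value (upper-tail) = 0.01703
At α=0.05: p < α → reject H₀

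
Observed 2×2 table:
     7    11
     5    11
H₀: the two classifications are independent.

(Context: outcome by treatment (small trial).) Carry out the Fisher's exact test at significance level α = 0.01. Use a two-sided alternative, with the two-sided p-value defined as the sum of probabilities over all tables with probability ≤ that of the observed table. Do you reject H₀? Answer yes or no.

Margins: r₁=18, r₂=16, c₁=12, c₂=22, n=34
p_obs = C(18,7)·C(16,5)/C(34,12); sum pmf over tables with pmf ≤ p_obs
p-value (two-sided) = 0.72890
At α=0.01: p ≥ α → fail to reject H₀

reject H₀: no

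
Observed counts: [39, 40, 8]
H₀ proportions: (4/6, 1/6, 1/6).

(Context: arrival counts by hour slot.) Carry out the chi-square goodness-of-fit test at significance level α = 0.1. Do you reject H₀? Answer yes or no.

n = 87; E_i = n·p_i = [58.00, 14.50, 14.50]
χ² = (39−58.00)²/58.00 + (40−14.50)²/14.50 + (8−14.50)²/14.50 = 53.9828
df = 2
p-value (upper-tail) = 0.00000
At α=0.1: p < α → reject H₀

reject H₀: yes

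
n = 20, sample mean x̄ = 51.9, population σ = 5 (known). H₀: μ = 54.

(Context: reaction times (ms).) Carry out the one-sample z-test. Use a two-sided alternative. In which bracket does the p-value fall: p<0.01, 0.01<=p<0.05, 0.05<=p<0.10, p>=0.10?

p-value bracket: 0.05<=p<0.10

SE = σ/√n = 5/√20 = 1.1180
z = (x̄−μ₀)/SE = (51.9−54)/1.1180 = -1.8783
p-value (two-sided) = 0.06034
→ bracket: 0.05<=p<0.10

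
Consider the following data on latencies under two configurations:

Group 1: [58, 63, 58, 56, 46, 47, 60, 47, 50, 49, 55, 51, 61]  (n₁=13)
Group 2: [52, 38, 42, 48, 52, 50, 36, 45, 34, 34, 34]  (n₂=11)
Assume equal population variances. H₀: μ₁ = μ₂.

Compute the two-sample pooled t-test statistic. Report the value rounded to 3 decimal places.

test statistic = 4.289

x̄₁=53.923, s₁=5.880, n₁=13
x̄₂=42.273, s₂=7.431, n₂=11
s_p² = [12·5.880² + 10·7.431²]/22 = 43.9593
SE = √(s_p²·(1/13+1/11)) = 2.7162
t = (53.923−42.273)/2.7162 = 4.2892
df = 22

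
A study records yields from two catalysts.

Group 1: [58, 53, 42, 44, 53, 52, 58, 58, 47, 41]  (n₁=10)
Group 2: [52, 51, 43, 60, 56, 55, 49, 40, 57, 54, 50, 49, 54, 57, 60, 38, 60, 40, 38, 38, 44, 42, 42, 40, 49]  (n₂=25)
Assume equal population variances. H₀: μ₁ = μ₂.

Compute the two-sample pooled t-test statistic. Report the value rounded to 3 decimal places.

test statistic = 0.680

x̄₁=50.600, s₁=6.670, n₁=10
x̄₂=48.720, s₂=7.646, n₂=25
s_p² = [9·6.670² + 24·7.646²]/33 = 54.6497
SE = √(s_p²·(1/10+1/25)) = 2.7660
t = (50.600−48.720)/2.7660 = 0.6797
df = 33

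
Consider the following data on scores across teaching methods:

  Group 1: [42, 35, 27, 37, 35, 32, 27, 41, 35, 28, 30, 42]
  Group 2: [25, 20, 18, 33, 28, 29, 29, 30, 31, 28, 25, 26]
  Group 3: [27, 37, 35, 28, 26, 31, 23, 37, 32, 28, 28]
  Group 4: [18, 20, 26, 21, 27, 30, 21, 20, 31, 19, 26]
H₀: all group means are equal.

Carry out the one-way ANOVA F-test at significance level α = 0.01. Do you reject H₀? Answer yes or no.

reject H₀: yes

Group means [34.25, 26.83, 30.18, 23.55], grand mean 28.783
SSB = Σnᵢ(x̄ᵢ−x̄)² = 727.546; SSW = ΣΣ(x−x̄ᵢ)² = 976.280
MSB = 727.546/3 = 242.5153; MSW = 976.280/42 = 23.2448
F = MSB/MSW = 10.4331
df = (3, 42)
p-value (upper-tail) = 0.00003
At α=0.01: p < α → reject H₀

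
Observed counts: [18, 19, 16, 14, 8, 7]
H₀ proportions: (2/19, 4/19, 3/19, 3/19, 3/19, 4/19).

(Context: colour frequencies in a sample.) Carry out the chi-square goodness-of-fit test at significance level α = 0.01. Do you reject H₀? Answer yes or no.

n = 82; E_i = n·p_i = [8.63, 17.26, 12.95, 12.95, 12.95, 17.26]
χ² = (18−8.63)²/8.63 + (19−17.26)²/17.26 + (16−12.95)²/12.95 + (14−12.95)²/12.95 + (8−12.95)²/12.95 + (7−17.26)²/17.26 = 19.1402
df = 5
p-value (upper-tail) = 0.00181
At α=0.01: p < α → reject H₀

reject H₀: yes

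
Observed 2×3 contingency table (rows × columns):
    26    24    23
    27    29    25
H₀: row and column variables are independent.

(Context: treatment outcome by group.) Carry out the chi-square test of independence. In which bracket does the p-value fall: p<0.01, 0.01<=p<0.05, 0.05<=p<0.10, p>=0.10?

p-value bracket: p>=0.10

Row totals [73, 81], col totals [53, 53, 48], n=154
χ² = (26−25.12)²/25.12 + (24−25.12)²/25.12 + (23−22.75)²/22.75 + (27−27.88)²/27.88 + (29−27.88)²/27.88 + (25−25.25)²/25.25 = 0.1587
df = 2
p-value (upper-tail) = 0.92370
→ bracket: p>=0.10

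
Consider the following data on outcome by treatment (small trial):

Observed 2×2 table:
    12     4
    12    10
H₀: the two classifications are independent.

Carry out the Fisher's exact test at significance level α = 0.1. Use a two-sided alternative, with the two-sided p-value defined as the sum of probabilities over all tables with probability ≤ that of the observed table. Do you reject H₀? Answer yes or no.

reject H₀: no

Margins: r₁=16, r₂=22, c₁=24, c₂=14, n=38
p_obs = C(16,12)·C(22,12)/C(38,24); sum pmf over tables with pmf ≤ p_obs
p-value (two-sided) = 0.30871
At α=0.1: p ≥ α → fail to reject H₀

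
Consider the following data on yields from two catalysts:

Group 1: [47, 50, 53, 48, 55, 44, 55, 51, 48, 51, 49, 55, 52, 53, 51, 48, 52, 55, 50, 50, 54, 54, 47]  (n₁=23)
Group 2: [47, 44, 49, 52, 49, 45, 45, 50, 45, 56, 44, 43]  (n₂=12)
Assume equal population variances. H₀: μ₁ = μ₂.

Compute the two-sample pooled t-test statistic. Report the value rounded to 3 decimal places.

test statistic = 2.953

x̄₁=50.957, s₁=3.067, n₁=23
x̄₂=47.417, s₂=3.895, n₂=12
s_p² = [22·3.067² + 11·3.895²]/33 = 11.3295
SE = √(s_p²·(1/23+1/12)) = 1.1986
t = (50.957−47.417)/1.1986 = 2.9533
df = 33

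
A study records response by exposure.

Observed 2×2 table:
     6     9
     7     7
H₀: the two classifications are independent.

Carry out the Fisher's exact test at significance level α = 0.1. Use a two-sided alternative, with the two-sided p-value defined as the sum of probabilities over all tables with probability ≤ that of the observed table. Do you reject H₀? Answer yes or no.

reject H₀: no

Margins: r₁=15, r₂=14, c₁=13, c₂=16, n=29
p_obs = C(15,6)·C(14,7)/C(29,13); sum pmf over tables with pmf ≤ p_obs
p-value (two-sided) = 0.71525
At α=0.1: p ≥ α → fail to reject H₀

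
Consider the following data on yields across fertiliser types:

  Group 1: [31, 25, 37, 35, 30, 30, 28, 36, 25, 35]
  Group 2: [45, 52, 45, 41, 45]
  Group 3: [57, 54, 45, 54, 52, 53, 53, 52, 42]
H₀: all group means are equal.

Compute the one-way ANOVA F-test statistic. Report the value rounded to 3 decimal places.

Group means [31.20, 45.60, 51.33], grand mean 41.750
SSB = Σnᵢ(x̄ᵢ−x̄)² = 2013.700; SSW = ΣΣ(x−x̄ᵢ)² = 418.800
MSB = 2013.700/2 = 1006.8500; MSW = 418.800/21 = 19.9429
F = MSB/MSW = 50.4867
df = (2, 21)

test statistic = 50.487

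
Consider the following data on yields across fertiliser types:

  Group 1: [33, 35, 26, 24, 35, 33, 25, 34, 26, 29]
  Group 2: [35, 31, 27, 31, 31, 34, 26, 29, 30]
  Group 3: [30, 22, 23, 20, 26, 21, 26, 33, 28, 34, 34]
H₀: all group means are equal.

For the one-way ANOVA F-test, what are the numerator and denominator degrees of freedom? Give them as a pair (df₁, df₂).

degrees of freedom = [2, 27]

k = 3 groups, N = 30 total
df = (k−1, N−k) = (3−1, 30−3) = (2, 27)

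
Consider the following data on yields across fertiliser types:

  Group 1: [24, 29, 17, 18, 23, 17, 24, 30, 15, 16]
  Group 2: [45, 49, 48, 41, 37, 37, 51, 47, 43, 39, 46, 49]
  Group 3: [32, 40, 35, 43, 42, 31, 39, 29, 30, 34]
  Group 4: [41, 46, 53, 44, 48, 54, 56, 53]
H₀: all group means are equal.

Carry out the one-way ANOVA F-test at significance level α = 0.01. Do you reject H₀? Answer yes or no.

Group means [21.30, 44.33, 35.50, 49.38], grand mean 37.375
SSB = Σnᵢ(x̄ᵢ−x̄)² = 4352.233; SSW = ΣΣ(x−x̄ᵢ)² = 971.142
MSB = 4352.233/3 = 1450.7444; MSW = 971.142/36 = 26.9762
F = MSB/MSW = 53.7788
df = (3, 36)
p-value (upper-tail) = 0.00000
At α=0.01: p < α → reject H₀

reject H₀: yes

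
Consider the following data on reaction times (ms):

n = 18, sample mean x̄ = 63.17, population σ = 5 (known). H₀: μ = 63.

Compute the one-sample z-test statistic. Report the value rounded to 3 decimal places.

test statistic = 0.144

SE = σ/√n = 5/√18 = 1.1785
z = (x̄−μ₀)/SE = (63.17−63)/1.1785 = 0.1442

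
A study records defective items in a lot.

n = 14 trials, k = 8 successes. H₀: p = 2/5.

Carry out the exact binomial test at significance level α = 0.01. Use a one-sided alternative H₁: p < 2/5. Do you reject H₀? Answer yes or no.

reject H₀: no

Exact binomial: n=14, k=8, p₀=2/5=0.4000
P(X≤8) from Σ C(n,i)·p₀^i·(1−p₀)^(n−i)
p-value (one-sided, H₁ less) = 0.94168
At α=0.01: p ≥ α → fail to reject H₀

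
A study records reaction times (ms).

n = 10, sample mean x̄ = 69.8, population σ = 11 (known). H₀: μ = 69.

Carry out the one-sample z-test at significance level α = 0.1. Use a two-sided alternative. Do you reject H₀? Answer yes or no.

SE = σ/√n = 11/√10 = 3.4785
z = (x̄−μ₀)/SE = (69.8−69)/3.4785 = 0.2300
p-value (two-sided) = 0.81810
At α=0.1: p ≥ α → fail to reject H₀

reject H₀: no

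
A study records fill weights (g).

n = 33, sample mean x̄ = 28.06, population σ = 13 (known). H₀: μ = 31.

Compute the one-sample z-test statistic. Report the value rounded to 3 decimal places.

SE = σ/√n = 13/√33 = 2.2630
z = (x̄−μ₀)/SE = (28.06−31)/2.2630 = -1.2992

test statistic = -1.299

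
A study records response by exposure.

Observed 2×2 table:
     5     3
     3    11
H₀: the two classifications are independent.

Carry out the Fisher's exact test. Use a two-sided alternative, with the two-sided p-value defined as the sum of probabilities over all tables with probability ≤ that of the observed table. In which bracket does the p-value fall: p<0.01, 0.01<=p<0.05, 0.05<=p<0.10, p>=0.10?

p-value bracket: 0.05<=p<0.10

Margins: r₁=8, r₂=14, c₁=8, c₂=14, n=22
p_obs = C(8,5)·C(14,3)/C(22,8); sum pmf over tables with pmf ≤ p_obs
p-value (two-sided) = 0.08146
→ bracket: 0.05<=p<0.10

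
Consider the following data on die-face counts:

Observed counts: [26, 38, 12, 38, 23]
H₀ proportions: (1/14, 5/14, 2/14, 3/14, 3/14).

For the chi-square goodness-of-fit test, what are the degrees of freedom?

df = k − 1 = 5 − 1 = 4

degrees of freedom = 4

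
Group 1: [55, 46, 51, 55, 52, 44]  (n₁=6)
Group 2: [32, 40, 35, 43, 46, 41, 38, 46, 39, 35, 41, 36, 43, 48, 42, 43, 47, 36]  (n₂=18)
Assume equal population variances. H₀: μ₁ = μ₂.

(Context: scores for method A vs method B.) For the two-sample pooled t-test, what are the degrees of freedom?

df = n₁ + n₂ − 2 = 6 + 18 − 2 = 22

degrees of freedom = 22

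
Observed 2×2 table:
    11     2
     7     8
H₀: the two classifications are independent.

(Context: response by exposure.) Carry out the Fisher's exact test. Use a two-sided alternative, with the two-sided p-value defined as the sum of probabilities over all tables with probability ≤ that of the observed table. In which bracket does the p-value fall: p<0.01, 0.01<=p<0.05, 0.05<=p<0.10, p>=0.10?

p-value bracket: 0.05<=p<0.10

Margins: r₁=13, r₂=15, c₁=18, c₂=10, n=28
p_obs = C(13,11)·C(15,7)/C(28,18); sum pmf over tables with pmf ≤ p_obs
p-value (two-sided) = 0.05457
→ bracket: 0.05<=p<0.10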